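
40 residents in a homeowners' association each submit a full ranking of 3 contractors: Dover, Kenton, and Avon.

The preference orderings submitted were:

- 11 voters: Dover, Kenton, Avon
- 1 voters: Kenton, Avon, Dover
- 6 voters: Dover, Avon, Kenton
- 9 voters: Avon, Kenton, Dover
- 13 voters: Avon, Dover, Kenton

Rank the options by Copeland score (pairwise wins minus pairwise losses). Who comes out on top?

Pairwise results:
  Dover vs Kenton: Dover wins 30–10.
  Dover vs Avon: Avon wins 23–17.
  Kenton vs Avon: Avon wins 28–12.
Copeland scores (wins − losses):
  Dover: 1 − 1 = 0
  Kenton: 0 − 2 = -2
  Avon: 2 − 0 = 2
Avon has the best Copeland score.

Avon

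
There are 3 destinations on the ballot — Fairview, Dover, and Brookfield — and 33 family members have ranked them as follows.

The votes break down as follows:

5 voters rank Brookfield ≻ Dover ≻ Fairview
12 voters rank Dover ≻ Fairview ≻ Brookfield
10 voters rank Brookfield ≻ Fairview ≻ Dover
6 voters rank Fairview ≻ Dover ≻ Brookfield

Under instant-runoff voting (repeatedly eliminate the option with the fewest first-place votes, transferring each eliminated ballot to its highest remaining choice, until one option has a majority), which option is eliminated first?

Fairview

Round 1: Brookfield 15, Dover 12, Fairview 6. Fairview has the fewest and is eliminated.
Round 2: Dover 18, Brookfield 15. Dover has a majority.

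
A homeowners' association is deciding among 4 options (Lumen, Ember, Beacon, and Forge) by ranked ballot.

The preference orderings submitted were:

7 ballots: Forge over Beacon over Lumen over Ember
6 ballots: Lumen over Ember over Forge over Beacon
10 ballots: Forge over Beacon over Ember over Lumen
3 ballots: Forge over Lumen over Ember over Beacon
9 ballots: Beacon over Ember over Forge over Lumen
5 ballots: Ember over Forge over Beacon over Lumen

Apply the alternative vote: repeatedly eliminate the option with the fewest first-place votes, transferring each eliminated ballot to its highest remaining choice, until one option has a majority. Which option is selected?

Round 1: Forge 20, Beacon 9, Lumen 6, Ember 5. Ember has the fewest and is eliminated.
Round 2: Forge 25, Beacon 9, Lumen 6. Forge has a majority.

Forge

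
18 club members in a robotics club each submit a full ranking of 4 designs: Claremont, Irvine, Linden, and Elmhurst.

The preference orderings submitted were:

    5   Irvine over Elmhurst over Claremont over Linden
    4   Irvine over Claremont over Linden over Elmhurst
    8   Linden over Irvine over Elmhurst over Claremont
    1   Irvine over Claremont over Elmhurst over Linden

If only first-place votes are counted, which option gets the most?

First-place vote totals:
  Claremont: 0
  Irvine: 10
  Linden: 8
  Elmhurst: 0
Irvine has the most first-place votes.

Irvine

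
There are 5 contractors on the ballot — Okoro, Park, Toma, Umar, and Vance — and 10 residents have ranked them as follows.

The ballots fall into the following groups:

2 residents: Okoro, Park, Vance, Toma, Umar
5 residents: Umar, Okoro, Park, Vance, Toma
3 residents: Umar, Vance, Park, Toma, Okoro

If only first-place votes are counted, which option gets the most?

First-place vote totals:
  Okoro: 2
  Park: 0
  Toma: 0
  Umar: 8
  Vance: 0
Umar has the most first-place votes.

Umar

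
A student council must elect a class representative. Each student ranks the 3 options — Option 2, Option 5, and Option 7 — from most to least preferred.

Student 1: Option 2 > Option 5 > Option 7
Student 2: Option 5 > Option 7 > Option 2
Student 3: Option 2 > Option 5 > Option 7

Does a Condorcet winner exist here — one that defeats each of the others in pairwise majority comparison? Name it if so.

Option 2

Head-to-head results (3 voters total):
Option 2 vs Option 5: Option 2 wins 2–1.
Option 2 vs Option 7: Option 2 wins 2–1.
Option 5 vs Option 7: Option 5 wins 3–0.
Option 2 beats each rival — Option 5 (2–1), Option 7 (2–1) — so Option 2 is the Condorcet winner.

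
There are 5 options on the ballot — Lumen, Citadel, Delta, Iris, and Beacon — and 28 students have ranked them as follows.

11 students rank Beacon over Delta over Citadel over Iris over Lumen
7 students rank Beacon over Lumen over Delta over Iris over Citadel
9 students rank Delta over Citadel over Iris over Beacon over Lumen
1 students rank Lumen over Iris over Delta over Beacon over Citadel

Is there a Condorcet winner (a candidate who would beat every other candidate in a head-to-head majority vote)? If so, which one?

Beacon

Head-to-head results (28 voters total):
Lumen vs Citadel: Citadel wins 20–8.
Lumen vs Delta: Delta wins 20–8.
Lumen vs Iris: Iris wins 20–8.
Lumen vs Beacon: Beacon wins 27–1.
Citadel vs Delta: Delta wins 28–0.
Citadel vs Iris: Citadel wins 20–8.
Citadel vs Beacon: Beacon wins 19–9.
Delta vs Iris: Delta wins 27–1.
Delta vs Beacon: Beacon wins 18–10.
Iris vs Beacon: Beacon wins 18–10.
Beacon beats each rival — Lumen (27–1), Citadel (19–9), Delta (18–10), Iris (18–10) — so Beacon is the Condorcet winner.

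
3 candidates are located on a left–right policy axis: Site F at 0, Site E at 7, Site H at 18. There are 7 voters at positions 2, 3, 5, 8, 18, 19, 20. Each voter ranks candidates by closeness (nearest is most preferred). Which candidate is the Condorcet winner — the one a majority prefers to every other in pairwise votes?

With single-peaked preferences on a line, the Condorcet winner is the candidate closest to the median voter.
The median voter (position 8) is closest to Site E at 7.
Check: Site E vs Site F — voters closer to Site E: 5 of 7.

Site E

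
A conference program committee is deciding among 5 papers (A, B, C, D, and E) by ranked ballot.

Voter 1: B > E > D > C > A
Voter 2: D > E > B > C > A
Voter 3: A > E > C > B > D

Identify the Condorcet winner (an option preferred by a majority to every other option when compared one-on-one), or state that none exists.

E

Head-to-head results (3 voters total):
A vs B: B wins 2–1.
A vs C: C wins 2–1.
A vs D: D wins 2–1.
A vs E: E wins 2–1.
B vs C: B wins 2–1.
B vs D: B wins 2–1.
B vs E: E wins 2–1.
C vs D: D wins 2–1.
C vs E: E wins 3–0.
D vs E: E wins 2–1.
E beats each rival — A (2–1), B (2–1), C (3–0), D (2–1) — so E is the Condorcet winner.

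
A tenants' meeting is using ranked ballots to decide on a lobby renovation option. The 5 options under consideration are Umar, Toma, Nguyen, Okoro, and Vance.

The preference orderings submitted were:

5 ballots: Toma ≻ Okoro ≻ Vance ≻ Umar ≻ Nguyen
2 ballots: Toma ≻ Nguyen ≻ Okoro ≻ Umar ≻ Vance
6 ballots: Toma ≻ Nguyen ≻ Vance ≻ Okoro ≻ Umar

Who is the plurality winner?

First-place vote totals:
  Umar: 0
  Toma: 13
  Nguyen: 0
  Okoro: 0
  Vance: 0
Toma has the most first-place votes.

Toma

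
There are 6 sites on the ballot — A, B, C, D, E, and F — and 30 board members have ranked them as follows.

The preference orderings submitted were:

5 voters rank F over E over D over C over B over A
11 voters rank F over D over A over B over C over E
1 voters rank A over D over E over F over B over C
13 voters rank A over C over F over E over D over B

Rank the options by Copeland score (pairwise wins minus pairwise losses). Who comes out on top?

Pairwise results:
  A vs B: A wins 25–5.
  A vs C: A wins 25–5.
  A vs D: D wins 16–14.
  A vs E: A wins 25–5.
  A vs F: F wins 16–14.
  B vs C: C wins 18–12.
  B vs D: D wins 30–0.
  B vs E: E wins 19–11.
  B vs F: F wins 30–0.
  C vs D: D wins 17–13.
  C vs E: C wins 24–6.
  C vs F: F wins 17–13.
  D vs E: E wins 18–12.
  D vs F: F wins 29–1.
  E vs F: F wins 29–1.
Copeland scores (wins − losses):
  A: 3 − 2 = 1
  B: 0 − 5 = -5
  C: 2 − 3 = -1
  D: 3 − 2 = 1
  E: 2 − 3 = -1
  F: 5 − 0 = 5
F has the best Copeland score.

F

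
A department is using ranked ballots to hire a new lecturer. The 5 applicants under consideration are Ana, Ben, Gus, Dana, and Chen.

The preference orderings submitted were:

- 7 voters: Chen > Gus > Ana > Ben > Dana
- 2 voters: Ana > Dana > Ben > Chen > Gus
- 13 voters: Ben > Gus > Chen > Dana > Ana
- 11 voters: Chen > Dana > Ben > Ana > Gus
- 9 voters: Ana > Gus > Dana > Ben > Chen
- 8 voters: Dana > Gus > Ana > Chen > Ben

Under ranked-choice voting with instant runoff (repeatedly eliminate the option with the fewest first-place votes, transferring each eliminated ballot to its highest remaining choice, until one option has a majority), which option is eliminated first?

Round 1: Chen 18, Ben 13, Ana 11, Dana 8, Gus 0. Gus has the fewest and is eliminated.
Round 2: Chen 18, Ben 13, Ana 11, Dana 8. Dana has the fewest and is eliminated.
Round 3: Ana 19, Chen 18, Ben 13. Ben has the fewest and is eliminated.
Round 4: Chen 31, Ana 19. Chen has a majority.

Gus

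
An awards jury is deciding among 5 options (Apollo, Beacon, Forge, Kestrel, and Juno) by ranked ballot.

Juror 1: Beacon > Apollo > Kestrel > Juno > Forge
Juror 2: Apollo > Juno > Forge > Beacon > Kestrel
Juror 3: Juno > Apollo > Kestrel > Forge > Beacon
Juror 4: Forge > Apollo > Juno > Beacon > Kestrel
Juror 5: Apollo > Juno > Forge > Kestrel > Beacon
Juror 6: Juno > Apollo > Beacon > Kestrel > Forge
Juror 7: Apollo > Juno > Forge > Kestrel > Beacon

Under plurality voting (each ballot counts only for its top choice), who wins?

First-place vote totals:
  Apollo: 3
  Beacon: 1
  Forge: 1
  Kestrel: 0
  Juno: 2
Apollo has the most first-place votes.

Apollo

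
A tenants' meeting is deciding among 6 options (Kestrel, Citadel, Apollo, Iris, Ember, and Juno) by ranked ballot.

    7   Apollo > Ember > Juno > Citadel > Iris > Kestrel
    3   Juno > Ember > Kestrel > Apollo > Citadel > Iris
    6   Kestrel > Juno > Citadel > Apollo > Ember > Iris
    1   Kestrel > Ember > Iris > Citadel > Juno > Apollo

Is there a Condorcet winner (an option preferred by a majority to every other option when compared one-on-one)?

Head-to-head results (17 voters total):
Kestrel vs Citadel: Kestrel wins 10–7.
Kestrel vs Apollo: Kestrel wins 10–7.
Kestrel vs Iris: Kestrel wins 10–7.
Kestrel vs Ember: Ember wins 10–7.
Kestrel vs Juno: Juno wins 10–7.
Citadel vs Apollo: Apollo wins 10–7.
Citadel vs Iris: Citadel wins 16–1.
Citadel vs Ember: Ember wins 11–6.
Citadel vs Juno: Juno wins 16–1.
Apollo vs Iris: Apollo wins 16–1.
Apollo vs Ember: Apollo wins 13–4.
Apollo vs Juno: Juno wins 10–7.
Iris vs Ember: Ember wins 17–0.
Iris vs Juno: Juno wins 16–1.
Ember vs Juno: Juno wins 9–8.
Juno beats each rival — Kestrel (10–7), Citadel (16–1), Apollo (10–7), Iris (16–1), Ember (9–8) — so Juno is the Condorcet winner.

Yes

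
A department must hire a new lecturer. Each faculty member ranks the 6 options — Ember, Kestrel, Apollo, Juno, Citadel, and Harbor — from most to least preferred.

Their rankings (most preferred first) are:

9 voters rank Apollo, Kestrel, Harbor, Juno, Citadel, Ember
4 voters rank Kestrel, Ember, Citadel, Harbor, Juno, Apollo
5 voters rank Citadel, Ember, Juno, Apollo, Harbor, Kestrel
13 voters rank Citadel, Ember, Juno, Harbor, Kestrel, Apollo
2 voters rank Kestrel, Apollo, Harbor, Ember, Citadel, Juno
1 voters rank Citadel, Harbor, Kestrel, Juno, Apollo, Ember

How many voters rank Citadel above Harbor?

Ballots ranking Citadel above Harbor: 4+5+13+1 = 23.
Ballots ranking Harbor above Citadel: 9+2 = 11.
So 23 of 34 voters prefer Citadel to Harbor.

23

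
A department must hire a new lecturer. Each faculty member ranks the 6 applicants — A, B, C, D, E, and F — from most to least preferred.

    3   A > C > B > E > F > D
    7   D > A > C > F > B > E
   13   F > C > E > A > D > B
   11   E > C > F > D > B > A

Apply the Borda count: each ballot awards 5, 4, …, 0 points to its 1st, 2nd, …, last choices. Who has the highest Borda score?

C

Borda scores:
  A: 3·5 + 7·4 + 13·2 + 11·0 = 69
  B: 3·3 + 7·1 + 13·0 + 11·1 = 27
  C: 3·4 + 7·3 + 13·4 + 11·4 = 129
  D: 3·0 + 7·5 + 13·1 + 11·2 = 70
  E: 3·2 + 7·0 + 13·3 + 11·5 = 100
  F: 3·1 + 7·2 + 13·5 + 11·3 = 115
C has the highest total.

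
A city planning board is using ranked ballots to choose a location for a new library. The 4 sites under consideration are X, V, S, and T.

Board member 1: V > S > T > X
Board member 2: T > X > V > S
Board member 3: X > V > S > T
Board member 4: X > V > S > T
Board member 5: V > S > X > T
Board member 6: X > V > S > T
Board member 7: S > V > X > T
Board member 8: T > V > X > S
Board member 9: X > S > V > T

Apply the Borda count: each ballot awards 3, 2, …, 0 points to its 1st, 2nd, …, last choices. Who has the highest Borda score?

V

Borda scores:
  X: 0 + 2 + 3 + 3 + 1 + 3 + 1 + 1 + 3 = 17
  V: 3 + 1 + 2 + 2 + 3 + 2 + 2 + 2 + 1 = 18
  S: 2 + 0 + 1 + 1 + 2 + 1 + 3 + 0 + 2 = 12
  T: 1 + 3 + 0 + 0 + 0 + 0 + 0 + 3 + 0 = 7
V has the highest total.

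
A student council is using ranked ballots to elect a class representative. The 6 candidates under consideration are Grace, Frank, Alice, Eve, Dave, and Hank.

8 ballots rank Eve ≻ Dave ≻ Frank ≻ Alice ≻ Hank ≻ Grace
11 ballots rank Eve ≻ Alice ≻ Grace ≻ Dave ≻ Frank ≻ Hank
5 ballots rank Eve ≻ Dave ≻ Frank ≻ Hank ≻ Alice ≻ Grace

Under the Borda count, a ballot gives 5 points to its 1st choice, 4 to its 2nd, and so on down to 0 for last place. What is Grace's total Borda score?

Borda scores:
  Grace: 8·0 + 11·3 + 5·0 = 33
  Frank: 8·3 + 11·1 + 5·3 = 50
  Alice: 8·2 + 11·4 + 5·1 = 65
  Eve: 8·5 + 11·5 + 5·5 = 120
  Dave: 8·4 + 11·2 + 5·4 = 74
  Hank: 8·1 + 11·0 + 5·2 = 18

33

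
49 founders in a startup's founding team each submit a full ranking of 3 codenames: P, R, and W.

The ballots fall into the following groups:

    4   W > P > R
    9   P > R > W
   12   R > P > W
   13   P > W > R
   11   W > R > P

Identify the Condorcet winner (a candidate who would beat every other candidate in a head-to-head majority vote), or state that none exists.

Head-to-head results (49 voters total):
P vs R: P wins 26–23.
P vs W: P wins 34–15.
R vs W: W wins 28–21.
P beats each rival — R (26–23), W (34–15) — so P is the Condorcet winner.

P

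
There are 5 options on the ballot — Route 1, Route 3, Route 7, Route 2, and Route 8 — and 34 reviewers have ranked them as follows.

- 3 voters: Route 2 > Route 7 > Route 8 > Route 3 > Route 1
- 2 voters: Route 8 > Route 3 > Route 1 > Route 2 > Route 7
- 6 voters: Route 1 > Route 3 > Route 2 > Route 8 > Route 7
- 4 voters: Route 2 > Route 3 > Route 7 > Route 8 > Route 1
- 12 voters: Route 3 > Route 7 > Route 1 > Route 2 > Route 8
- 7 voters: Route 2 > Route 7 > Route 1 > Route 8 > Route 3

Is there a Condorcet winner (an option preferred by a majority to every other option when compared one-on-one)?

Yes

Head-to-head results (34 voters total):
Route 1 vs Route 3: Route 3 wins 21–13.
Route 1 vs Route 7: Route 7 wins 26–8.
Route 1 vs Route 2: Route 1 wins 20–14.
Route 1 vs Route 8: Route 1 wins 25–9.
Route 3 vs Route 7: Route 3 wins 24–10.
Route 3 vs Route 2: Route 3 wins 20–14.
Route 3 vs Route 8: Route 3 wins 22–12.
Route 7 vs Route 2: Route 2 wins 22–12.
Route 7 vs Route 8: Route 7 wins 26–8.
Route 2 vs Route 8: Route 2 wins 32–2.
Route 3 beats each rival — Route 1 (21–13), Route 7 (24–10), Route 2 (20–14), Route 8 (22–12) — so Route 3 is the Condorcet winner.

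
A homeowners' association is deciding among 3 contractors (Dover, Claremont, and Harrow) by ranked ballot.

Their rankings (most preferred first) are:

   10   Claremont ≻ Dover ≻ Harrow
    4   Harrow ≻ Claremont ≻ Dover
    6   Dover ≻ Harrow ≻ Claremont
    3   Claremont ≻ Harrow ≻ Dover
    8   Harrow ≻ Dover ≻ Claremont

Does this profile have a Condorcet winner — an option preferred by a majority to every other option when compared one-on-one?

No

Head-to-head results (31 voters total):
Dover vs Claremont: Claremont wins 17–14.
Dover vs Harrow: Dover wins 16–15.
Claremont vs Harrow: Harrow wins 18–13.
No candidate beats all others: Dover beats Harrow beats Claremont beats Dover, a majority cycle.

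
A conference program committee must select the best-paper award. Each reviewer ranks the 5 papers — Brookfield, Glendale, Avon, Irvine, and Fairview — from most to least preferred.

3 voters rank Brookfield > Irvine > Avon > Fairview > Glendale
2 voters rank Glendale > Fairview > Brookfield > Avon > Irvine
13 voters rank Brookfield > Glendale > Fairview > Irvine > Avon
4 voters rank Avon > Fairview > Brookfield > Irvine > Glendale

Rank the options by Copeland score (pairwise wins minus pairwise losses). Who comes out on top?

Brookfield

Pairwise results:
  Brookfield vs Glendale: Brookfield wins 20–2.
  Brookfield vs Avon: Brookfield wins 18–4.
  Brookfield vs Irvine: Brookfield wins 22–0.
  Brookfield vs Fairview: Brookfield wins 16–6.
  Glendale vs Avon: Glendale wins 15–7.
  Glendale vs Irvine: Glendale wins 15–7.
  Glendale vs Fairview: Glendale wins 15–7.
  Avon vs Irvine: Irvine wins 16–6.
  Avon vs Fairview: Fairview wins 15–7.
  Irvine vs Fairview: Fairview wins 19–3.
Copeland scores (wins − losses):
  Brookfield: 4 − 0 = 4
  Glendale: 3 − 1 = 2
  Avon: 0 − 4 = -4
  Irvine: 1 − 3 = -2
  Fairview: 2 − 2 = 0
Brookfield has the best Copeland score.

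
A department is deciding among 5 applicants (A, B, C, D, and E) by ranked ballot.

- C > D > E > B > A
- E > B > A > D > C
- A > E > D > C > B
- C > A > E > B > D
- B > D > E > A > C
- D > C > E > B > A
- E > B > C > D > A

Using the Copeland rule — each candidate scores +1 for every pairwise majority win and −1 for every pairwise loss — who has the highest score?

Pairwise results:
  A vs B: B wins 5–2.
  A vs C: C wins 4–3.
  A vs D: D wins 4–3.
  A vs E: E wins 5–2.
  B vs C: C wins 4–3.
  B vs D: B wins 4–3.
  B vs E: E wins 6–1.
  C vs D: D wins 4–3.
  C vs E: E wins 4–3.
  D vs E: E wins 4–3.
Copeland scores (wins − losses):
  A: 0 − 4 = -4
  B: 2 − 2 = 0
  C: 2 − 2 = 0
  D: 2 − 2 = 0
  E: 4 − 0 = 4
E has the best Copeland score.

E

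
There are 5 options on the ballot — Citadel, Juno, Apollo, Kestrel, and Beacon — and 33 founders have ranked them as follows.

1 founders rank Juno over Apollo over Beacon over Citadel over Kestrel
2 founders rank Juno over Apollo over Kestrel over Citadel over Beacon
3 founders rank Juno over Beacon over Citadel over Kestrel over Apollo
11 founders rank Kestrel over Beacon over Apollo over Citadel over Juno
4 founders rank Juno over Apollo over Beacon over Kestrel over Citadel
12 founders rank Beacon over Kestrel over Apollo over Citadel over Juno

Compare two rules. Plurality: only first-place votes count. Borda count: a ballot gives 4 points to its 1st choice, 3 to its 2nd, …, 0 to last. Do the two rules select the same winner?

Yes

Plurality first-place counts: Citadel 0, Juno 10, Apollo 0, Kestrel 11, Beacon 12 → Beacon.
Borda totals: Citadel 32, Juno 40, Apollo 67, Kestrel 91, Beacon 100 → Beacon.
The two rules agree on Beacon.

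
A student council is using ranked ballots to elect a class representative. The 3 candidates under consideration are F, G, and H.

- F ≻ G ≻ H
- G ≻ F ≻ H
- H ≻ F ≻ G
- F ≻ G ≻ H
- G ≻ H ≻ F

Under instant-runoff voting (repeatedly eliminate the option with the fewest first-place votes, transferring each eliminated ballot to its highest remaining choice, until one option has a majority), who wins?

F

Round 1: F 2, G 2, H 1. H has the fewest and is eliminated.
Round 2: F 3, G 2. F has a majority.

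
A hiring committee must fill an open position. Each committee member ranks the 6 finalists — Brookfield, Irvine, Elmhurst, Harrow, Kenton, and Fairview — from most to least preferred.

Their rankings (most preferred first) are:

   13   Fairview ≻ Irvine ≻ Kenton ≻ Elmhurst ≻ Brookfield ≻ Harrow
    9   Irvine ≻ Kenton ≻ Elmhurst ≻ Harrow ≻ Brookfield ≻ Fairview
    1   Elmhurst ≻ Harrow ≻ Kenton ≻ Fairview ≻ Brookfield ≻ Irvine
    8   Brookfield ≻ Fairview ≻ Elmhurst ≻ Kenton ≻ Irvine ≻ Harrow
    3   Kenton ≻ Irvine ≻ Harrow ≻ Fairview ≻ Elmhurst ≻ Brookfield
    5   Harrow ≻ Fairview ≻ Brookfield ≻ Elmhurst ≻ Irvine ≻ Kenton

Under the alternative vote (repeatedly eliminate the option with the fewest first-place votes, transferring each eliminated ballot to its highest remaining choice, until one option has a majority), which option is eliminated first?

Elmhurst

Round 1: Fairview 13, Irvine 9, Brookfield 8, Harrow 5, Kenton 3, Elmhurst 1. Elmhurst has the fewest and is eliminated.
Round 2: Fairview 13, Irvine 9, Brookfield 8, Harrow 6, Kenton 3. Kenton has the fewest and is eliminated.
Round 3: Fairview 13, Irvine 12, Brookfield 8, Harrow 6. Harrow has the fewest and is eliminated.
Round 4: Fairview 19, Irvine 12, Brookfield 8. Brookfield has the fewest and is eliminated.
Round 5: Fairview 27, Irvine 12. Fairview has a majority.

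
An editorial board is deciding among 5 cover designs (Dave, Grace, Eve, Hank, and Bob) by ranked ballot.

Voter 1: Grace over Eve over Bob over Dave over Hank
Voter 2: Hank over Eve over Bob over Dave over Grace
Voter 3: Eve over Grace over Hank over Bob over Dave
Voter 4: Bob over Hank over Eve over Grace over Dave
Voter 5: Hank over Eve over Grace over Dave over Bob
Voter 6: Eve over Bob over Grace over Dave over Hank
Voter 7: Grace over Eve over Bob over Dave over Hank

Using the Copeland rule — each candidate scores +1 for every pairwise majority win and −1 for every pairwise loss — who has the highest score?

Pairwise results:
  Dave vs Grace: Grace wins 6–1.
  Dave vs Eve: Eve wins 7–0.
  Dave vs Hank: Hank wins 4–3.
  Dave vs Bob: Bob wins 6–1.
  Grace vs Eve: Eve wins 5–2.
  Grace vs Hank: Grace wins 4–3.
  Grace vs Bob: Grace wins 4–3.
  Eve vs Hank: Eve wins 4–3.
  Eve vs Bob: Eve wins 6–1.
  Hank vs Bob: Bob wins 4–3.
Copeland scores (wins − losses):
  Dave: 0 − 4 = -4
  Grace: 3 − 1 = 2
  Eve: 4 − 0 = 4
  Hank: 1 − 3 = -2
  Bob: 2 − 2 = 0
Eve has the best Copeland score.

Eve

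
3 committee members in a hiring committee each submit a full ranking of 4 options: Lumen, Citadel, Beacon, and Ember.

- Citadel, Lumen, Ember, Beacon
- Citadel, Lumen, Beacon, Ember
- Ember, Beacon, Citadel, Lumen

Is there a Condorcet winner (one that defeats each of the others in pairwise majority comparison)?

Head-to-head results (3 voters total):
Lumen vs Citadel: Citadel wins 3–0.
Lumen vs Beacon: Lumen wins 2–1.
Lumen vs Ember: Lumen wins 2–1.
Citadel vs Beacon: Citadel wins 2–1.
Citadel vs Ember: Citadel wins 2–1.
Beacon vs Ember: Ember wins 2–1.
Citadel beats each rival — Lumen (3–0), Beacon (2–1), Ember (2–1) — so Citadel is the Condorcet winner.

Yes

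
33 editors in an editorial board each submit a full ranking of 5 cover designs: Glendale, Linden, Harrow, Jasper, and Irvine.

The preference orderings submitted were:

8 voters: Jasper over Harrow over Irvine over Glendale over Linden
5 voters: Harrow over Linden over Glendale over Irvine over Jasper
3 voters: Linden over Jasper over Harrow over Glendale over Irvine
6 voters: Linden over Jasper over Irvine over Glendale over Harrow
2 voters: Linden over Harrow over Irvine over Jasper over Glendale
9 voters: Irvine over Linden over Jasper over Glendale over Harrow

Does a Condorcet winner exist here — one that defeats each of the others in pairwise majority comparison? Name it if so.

Head-to-head results (33 voters total):
Glendale vs Linden: Linden wins 25–8.
Glendale vs Harrow: Harrow wins 18–15.
Glendale vs Jasper: Jasper wins 28–5.
Glendale vs Irvine: Irvine wins 25–8.
Linden vs Harrow: Linden wins 20–13.
Linden vs Jasper: Linden wins 25–8.
Linden vs Irvine: Irvine wins 17–16.
Harrow vs Jasper: Jasper wins 26–7.
Harrow vs Irvine: Harrow wins 18–15.
Jasper vs Irvine: Jasper wins 17–16.
No candidate beats all others: Linden beats Harrow beats Irvine beats Linden, a majority cycle.

No Condorcet winner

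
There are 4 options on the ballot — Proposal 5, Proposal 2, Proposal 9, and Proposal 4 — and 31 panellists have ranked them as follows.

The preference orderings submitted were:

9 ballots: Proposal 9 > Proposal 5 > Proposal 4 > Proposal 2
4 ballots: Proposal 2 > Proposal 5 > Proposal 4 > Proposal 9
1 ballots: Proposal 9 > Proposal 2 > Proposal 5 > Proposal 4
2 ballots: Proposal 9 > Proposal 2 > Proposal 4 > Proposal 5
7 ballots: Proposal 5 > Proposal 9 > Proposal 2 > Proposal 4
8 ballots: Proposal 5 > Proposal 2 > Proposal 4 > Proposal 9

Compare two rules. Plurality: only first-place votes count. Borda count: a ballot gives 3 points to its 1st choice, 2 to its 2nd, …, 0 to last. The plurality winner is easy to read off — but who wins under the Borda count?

Plurality first-place counts: Proposal 5 15, Proposal 2 4, Proposal 9 12, Proposal 4 0 → Proposal 5.
Borda totals: Proposal 5 72, Proposal 2 41, Proposal 9 50, Proposal 4 23 → Proposal 5.

Proposal 5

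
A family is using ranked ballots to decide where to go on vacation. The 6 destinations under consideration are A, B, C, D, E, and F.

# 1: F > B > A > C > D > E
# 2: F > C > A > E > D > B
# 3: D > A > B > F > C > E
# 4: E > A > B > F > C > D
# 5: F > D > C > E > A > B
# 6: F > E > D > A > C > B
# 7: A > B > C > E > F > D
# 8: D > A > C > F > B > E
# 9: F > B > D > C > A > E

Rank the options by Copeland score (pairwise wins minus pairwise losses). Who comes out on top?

Pairwise results:
  A vs B: A wins 7–2.
  A vs C: A wins 6–3.
  A vs D: D wins 5–4.
  A vs E: A wins 6–3.
  A vs F: F wins 5–4.
  B vs C: B wins 5–4.
  B vs D: D wins 5–4.
  B vs E: B wins 5–4.
  B vs F: F wins 6–3.
  C vs D: D wins 5–4.
  C vs E: C wins 7–2.
  C vs F: F wins 7–2.
  D vs E: D wins 5–4.
  D vs F: F wins 7–2.
  E vs F: F wins 7–2.
Copeland scores (wins − losses):
  A: 3 − 2 = 1
  B: 2 − 3 = -1
  C: 1 − 4 = -3
  D: 4 − 1 = 3
  E: 0 − 5 = -5
  F: 5 − 0 = 5
F has the best Copeland score.

F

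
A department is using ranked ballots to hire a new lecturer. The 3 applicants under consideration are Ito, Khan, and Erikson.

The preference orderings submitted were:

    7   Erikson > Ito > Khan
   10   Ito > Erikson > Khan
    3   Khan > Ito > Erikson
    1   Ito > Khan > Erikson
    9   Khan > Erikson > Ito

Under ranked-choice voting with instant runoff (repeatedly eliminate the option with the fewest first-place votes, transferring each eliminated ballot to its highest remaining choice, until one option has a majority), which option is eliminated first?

Erikson

Round 1: Khan 12, Ito 11, Erikson 7. Erikson has the fewest and is eliminated.
Round 2: Ito 18, Khan 12. Ito has a majority.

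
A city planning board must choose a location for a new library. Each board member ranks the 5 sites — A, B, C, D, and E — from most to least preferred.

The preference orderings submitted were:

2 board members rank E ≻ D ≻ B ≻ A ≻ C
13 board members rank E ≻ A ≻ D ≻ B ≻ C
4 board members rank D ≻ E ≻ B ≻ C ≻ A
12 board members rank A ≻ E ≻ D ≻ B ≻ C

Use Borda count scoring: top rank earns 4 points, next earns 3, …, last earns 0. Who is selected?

Borda scores:
  A: 2·1 + 13·3 + 4·0 + 12·4 = 89
  B: 2·2 + 13·1 + 4·2 + 12·1 = 37
  C: 2·0 + 13·0 + 4·1 + 12·0 = 4
  D: 2·3 + 13·2 + 4·4 + 12·2 = 72
  E: 2·4 + 13·4 + 4·3 + 12·3 = 108
E has the highest total.

E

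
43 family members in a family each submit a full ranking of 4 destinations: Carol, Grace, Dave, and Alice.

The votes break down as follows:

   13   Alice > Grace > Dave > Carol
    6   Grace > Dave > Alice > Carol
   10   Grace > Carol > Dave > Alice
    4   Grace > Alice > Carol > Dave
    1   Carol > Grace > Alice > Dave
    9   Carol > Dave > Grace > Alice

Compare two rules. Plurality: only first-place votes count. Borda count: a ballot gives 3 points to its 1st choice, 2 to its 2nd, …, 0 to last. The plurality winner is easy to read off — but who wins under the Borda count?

Grace

Plurality first-place counts: Carol 10, Grace 20, Dave 0, Alice 13 → Grace.
Borda totals: Carol 54, Grace 97, Dave 53, Alice 54 → Grace.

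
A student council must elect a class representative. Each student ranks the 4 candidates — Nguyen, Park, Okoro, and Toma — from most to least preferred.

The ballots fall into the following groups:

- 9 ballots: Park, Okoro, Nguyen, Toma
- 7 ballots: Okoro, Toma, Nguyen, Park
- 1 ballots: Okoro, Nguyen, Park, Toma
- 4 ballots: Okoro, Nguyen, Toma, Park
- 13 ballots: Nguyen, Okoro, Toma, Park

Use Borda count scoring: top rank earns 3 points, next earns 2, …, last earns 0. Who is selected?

Okoro

Borda scores:
  Nguyen: 9·1 + 7·1 + 2 + 4·2 + 13·3 = 65
  Park: 9·3 + 7·0 + 1 + 4·0 + 13·0 = 28
  Okoro: 9·2 + 7·3 + 3 + 4·3 + 13·2 = 80
  Toma: 9·0 + 7·2 + 0 + 4·1 + 13·1 = 31
Okoro has the highest total.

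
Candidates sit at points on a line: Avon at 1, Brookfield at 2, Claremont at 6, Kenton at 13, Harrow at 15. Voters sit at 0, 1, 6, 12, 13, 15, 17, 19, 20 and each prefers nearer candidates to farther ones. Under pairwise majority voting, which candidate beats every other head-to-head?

Kenton

With single-peaked preferences on a line, the Condorcet winner is the candidate closest to the median voter.
The median voter (position 13) is closest to Kenton at 13.
Check: Kenton vs Brookfield — voters closer to Kenton: 6 of 9.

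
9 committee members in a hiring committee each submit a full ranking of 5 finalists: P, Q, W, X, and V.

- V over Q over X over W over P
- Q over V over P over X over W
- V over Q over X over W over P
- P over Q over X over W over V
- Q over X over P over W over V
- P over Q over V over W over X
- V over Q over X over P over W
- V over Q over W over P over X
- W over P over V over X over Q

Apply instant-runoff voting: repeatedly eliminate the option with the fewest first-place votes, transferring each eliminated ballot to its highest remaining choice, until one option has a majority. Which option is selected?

Round 1: V 4, P 2, Q 2, W 1, X 0. X has the fewest and is eliminated.
Round 2: V 4, P 2, Q 2, W 1. W has the fewest and is eliminated.
Round 3: V 4, P 3, Q 2. Q has the fewest and is eliminated.
Round 4: V 5, P 4. V has a majority.

V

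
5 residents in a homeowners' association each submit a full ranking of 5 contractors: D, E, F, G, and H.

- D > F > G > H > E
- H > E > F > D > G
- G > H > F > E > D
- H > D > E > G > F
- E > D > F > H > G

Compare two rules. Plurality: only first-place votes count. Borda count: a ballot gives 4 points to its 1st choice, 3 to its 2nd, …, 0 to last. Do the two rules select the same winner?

Plurality first-place counts: D 1, E 1, F 0, G 1, H 2 → H.
Borda totals: D 11, E 10, F 9, G 7, H 13 → H.
The two rules agree on H.

Yes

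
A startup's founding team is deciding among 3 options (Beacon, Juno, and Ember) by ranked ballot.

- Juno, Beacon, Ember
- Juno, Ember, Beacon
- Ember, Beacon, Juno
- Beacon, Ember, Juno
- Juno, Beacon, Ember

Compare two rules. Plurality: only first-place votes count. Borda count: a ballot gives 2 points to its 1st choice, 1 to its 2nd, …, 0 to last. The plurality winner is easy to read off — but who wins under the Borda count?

Juno

Plurality first-place counts: Beacon 1, Juno 3, Ember 1 → Juno.
Borda totals: Beacon 5, Juno 6, Ember 4 → Juno.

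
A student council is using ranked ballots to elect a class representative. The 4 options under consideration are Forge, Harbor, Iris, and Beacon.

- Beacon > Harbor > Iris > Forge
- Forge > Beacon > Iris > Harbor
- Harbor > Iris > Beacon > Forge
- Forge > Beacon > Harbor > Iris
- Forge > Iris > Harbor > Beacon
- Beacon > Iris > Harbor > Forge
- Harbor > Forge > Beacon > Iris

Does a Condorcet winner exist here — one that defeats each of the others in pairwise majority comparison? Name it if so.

None — there is no Condorcet winner

Head-to-head results (7 voters total):
Forge vs Harbor: Harbor wins 4–3.
Forge vs Iris: Forge wins 4–3.
Forge vs Beacon: Forge wins 4–3.
Harbor vs Iris: Harbor wins 4–3.
Harbor vs Beacon: Beacon wins 4–3.
Iris vs Beacon: Beacon wins 5–2.
No candidate beats all others: Forge beats Beacon beats Harbor beats Forge, a majority cycle.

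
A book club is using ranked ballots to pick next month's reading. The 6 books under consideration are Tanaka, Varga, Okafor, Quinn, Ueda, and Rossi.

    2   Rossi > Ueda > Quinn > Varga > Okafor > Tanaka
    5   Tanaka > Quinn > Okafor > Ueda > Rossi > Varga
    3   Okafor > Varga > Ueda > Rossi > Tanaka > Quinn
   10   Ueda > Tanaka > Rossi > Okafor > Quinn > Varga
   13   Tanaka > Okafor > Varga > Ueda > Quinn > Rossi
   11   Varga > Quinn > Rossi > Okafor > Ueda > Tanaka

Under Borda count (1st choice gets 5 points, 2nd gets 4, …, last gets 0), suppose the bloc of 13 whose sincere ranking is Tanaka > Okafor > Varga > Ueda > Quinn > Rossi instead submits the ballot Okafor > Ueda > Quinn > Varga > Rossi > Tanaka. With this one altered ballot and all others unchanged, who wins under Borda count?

Ueda

Borda totals with the altered ballot: Tanaka 68, Varga 97, Okafor 139, Quinn 119, Ueda 140, Rossi 97.
The switch changes the winner from Tanaka to Ueda.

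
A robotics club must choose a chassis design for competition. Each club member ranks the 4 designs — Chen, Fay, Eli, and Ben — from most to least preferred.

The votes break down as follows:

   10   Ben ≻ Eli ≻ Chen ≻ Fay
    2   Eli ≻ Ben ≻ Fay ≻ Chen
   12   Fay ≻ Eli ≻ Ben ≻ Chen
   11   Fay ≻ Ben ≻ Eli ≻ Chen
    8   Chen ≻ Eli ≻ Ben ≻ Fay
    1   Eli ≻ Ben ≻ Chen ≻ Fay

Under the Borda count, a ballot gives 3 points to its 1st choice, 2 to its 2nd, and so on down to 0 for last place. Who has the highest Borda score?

Borda scores:
  Chen: 10·1 + 2·0 + 12·0 + 11·0 + 8·3 + 1 = 35
  Fay: 10·0 + 2·1 + 12·3 + 11·3 + 8·0 + 0 = 71
  Eli: 10·2 + 2·3 + 12·2 + 11·1 + 8·2 + 3 = 80
  Ben: 10·3 + 2·2 + 12·1 + 11·2 + 8·1 + 2 = 78
Eli has the highest total.

Eli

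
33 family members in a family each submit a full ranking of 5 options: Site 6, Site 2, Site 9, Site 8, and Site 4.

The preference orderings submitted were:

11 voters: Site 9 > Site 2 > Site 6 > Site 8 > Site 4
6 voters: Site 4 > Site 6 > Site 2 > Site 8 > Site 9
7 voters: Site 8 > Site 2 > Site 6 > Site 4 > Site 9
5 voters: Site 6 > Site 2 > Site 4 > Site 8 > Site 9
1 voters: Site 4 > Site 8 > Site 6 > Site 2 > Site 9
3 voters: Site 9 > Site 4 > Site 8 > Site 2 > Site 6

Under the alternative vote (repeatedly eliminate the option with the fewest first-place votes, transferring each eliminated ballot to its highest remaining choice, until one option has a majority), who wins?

Round 1: Site 9 14, Site 8 7, Site 4 7, Site 6 5, Site 2 0. Site 2 has the fewest and is eliminated.
Round 2: Site 9 14, Site 8 7, Site 4 7, Site 6 5. Site 6 has the fewest and is eliminated.
Round 3: Site 9 14, Site 4 12, Site 8 7. Site 8 has the fewest and is eliminated.
Round 4: Site 4 19, Site 9 14. Site 4 has a majority.

Site 4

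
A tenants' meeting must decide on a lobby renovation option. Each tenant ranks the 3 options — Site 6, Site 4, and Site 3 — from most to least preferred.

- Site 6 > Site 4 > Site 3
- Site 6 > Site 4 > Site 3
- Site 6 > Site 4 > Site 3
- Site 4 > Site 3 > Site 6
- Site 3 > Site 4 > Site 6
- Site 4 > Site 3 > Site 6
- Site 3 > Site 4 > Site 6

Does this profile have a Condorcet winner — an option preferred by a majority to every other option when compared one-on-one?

Head-to-head results (7 voters total):
Site 6 vs Site 4: Site 4 wins 4–3.
Site 6 vs Site 3: Site 3 wins 4–3.
Site 4 vs Site 3: Site 4 wins 5–2.
Site 4 beats each rival — Site 6 (4–3), Site 3 (5–2) — so Site 4 is the Condorcet winner.

Yes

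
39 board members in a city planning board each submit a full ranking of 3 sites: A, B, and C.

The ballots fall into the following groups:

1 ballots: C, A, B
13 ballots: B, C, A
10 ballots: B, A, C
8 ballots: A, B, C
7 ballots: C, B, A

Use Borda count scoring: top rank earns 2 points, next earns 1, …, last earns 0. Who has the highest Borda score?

Borda scores:
  A: 1 + 13·0 + 10·1 + 8·2 + 7·0 = 27
  B: 0 + 13·2 + 10·2 + 8·1 + 7·1 = 61
  C: 2 + 13·1 + 10·0 + 8·0 + 7·2 = 29
B has the highest total.

B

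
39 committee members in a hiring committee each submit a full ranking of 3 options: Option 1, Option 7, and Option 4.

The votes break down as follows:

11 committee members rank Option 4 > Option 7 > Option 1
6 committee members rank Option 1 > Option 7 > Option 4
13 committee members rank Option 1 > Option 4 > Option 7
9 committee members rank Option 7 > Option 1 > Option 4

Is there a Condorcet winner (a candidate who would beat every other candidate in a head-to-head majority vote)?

No

Head-to-head results (39 voters total):
Option 1 vs Option 7: Option 7 wins 20–19.
Option 1 vs Option 4: Option 1 wins 28–11.
Option 7 vs Option 4: Option 4 wins 24–15.
No candidate beats all others: Option 1 beats Option 4 beats Option 7 beats Option 1, a majority cycle.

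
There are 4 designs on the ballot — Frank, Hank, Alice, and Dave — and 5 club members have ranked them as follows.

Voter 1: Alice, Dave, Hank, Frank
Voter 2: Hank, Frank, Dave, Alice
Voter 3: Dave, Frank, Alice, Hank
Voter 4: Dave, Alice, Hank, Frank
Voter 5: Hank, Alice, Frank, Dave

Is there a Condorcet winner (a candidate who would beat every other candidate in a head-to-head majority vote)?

Yes

Head-to-head results (5 voters total):
Frank vs Hank: Hank wins 4–1.
Frank vs Alice: Alice wins 3–2.
Frank vs Dave: Dave wins 3–2.
Hank vs Alice: Alice wins 3–2.
Hank vs Dave: Dave wins 3–2.
Alice vs Dave: Dave wins 3–2.
Dave beats each rival — Frank (3–2), Hank (3–2), Alice (3–2) — so Dave is the Condorcet winner.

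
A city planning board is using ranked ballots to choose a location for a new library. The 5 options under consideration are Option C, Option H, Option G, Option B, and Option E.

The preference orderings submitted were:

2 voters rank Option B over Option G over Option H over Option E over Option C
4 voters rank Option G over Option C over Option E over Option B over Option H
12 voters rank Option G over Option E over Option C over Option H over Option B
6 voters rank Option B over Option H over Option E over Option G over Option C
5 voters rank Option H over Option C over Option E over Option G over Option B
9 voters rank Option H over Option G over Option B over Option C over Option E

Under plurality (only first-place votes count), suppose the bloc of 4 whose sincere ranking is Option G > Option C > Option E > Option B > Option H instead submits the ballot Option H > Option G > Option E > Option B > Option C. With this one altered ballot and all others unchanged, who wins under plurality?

Option H

First-place totals with the altered ballot: Option C 0, Option H 18, Option G 12, Option B 8, Option E 0.
The switch changes the winner from Option G to Option H.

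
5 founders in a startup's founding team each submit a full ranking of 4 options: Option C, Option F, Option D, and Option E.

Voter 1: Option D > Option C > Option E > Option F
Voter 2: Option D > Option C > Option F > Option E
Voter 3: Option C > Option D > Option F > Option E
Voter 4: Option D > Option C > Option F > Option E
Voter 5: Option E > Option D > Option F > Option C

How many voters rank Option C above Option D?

Ballots ranking Option C above Option D: 1.
Ballots ranking Option D above Option C: 4.
So 1 of 5 voters prefer Option C to Option D.

1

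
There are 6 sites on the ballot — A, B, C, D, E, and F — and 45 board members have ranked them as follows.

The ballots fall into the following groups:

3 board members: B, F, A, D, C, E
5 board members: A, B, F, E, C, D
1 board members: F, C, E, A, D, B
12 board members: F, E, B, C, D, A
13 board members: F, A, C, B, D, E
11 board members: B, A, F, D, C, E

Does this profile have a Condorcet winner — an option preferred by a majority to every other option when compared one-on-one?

Yes

Head-to-head results (45 voters total):
A vs B: B wins 26–19.
A vs C: A wins 32–13.
A vs D: A wins 33–12.
A vs E: A wins 32–13.
A vs F: F wins 29–16.
B vs C: B wins 31–14.
B vs D: B wins 44–1.
B vs E: B wins 32–13.
B vs F: F wins 26–19.
C vs D: C wins 31–14.
C vs E: C wins 28–17.
C vs F: F wins 45–0.
D vs E: D wins 27–18.
D vs F: F wins 45–0.
E vs F: F wins 45–0.
F beats each rival — A (29–16), B (26–19), C (45–0), D (45–0), E (45–0) — so F is the Condorcet winner.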